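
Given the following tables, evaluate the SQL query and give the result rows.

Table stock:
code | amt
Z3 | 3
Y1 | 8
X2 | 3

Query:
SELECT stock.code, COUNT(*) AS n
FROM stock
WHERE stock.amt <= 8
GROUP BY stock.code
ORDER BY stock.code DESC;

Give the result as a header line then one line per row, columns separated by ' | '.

== RESULT ==
stock.code | n
Z3 | 1
Y1 | 1
X2 | 1

Derivation:
After WHERE (3 rows):
stock.code | stock.amt
Z3 | 3
Y1 | 8
X2 | 3
After GROUP BY (3 rows):
stock.code | n
Z3 | 1
Y1 | 1
X2 | 1
After ORDER BY (3 rows):
stock.code | n
Z3 | 1
Y1 | 1
X2 | 1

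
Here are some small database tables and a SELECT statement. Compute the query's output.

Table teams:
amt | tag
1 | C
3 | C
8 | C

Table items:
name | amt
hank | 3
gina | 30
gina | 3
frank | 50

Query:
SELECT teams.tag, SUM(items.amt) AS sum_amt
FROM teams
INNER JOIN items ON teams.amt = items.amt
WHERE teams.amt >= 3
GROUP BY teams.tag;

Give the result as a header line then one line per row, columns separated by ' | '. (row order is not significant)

After JOIN items (2 rows):
teams.amt | teams.tag | items.name | items.amt
3 | C | hank | 3
3 | C | gina | 3
After WHERE (2 rows):
teams.amt | teams.tag | items.name | items.amt
3 | C | hank | 3
3 | C | gina | 3
After GROUP BY (1 rows):
teams.tag | sum_amt
C | 6

== RESULT ==
teams.tag | sum_amt
C | 6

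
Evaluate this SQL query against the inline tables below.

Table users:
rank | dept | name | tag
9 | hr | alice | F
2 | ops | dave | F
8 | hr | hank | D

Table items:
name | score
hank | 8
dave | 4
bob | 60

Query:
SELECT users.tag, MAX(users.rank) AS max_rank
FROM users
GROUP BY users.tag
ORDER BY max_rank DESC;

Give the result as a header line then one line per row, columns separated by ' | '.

After GROUP BY (2 rows):
users.tag | max_rank
F | 9
D | 8
After ORDER BY (2 rows):
users.tag | max_rank
F | 9
D | 8

== RESULT ==
users.tag | max_rank
F | 9
D | 8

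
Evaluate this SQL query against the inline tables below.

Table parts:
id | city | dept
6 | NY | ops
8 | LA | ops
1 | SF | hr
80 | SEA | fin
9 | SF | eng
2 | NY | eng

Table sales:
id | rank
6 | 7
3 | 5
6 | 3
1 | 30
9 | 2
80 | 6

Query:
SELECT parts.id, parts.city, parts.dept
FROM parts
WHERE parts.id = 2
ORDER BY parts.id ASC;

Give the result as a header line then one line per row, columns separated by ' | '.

== RESULT ==
parts.id | parts.city | parts.dept
2 | NY | eng

Derivation:
After WHERE (1 rows):
parts.id | parts.city | parts.dept
2 | NY | eng
After SELECT (1 rows):
parts.id | parts.city | parts.dept
2 | NY | eng
After ORDER BY (1 rows):
parts.id | parts.city | parts.dept
2 | NY | eng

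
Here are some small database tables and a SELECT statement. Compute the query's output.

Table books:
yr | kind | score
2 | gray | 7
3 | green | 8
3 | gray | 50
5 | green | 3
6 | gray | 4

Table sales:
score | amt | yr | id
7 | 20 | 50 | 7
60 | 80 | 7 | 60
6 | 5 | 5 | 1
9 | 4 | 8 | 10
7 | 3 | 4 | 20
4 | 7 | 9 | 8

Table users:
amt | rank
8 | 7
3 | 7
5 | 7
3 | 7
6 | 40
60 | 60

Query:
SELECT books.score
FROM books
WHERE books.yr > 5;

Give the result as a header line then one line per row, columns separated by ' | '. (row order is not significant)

== RESULT ==
books.score
4

Derivation:
After WHERE (1 rows):
books.yr | books.kind | books.score
6 | gray | 4
After SELECT (1 rows):
books.score
4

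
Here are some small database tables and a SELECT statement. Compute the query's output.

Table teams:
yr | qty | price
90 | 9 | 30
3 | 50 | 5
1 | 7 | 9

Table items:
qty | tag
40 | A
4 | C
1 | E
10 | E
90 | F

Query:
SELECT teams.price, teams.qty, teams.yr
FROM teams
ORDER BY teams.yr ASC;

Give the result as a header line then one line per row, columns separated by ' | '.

After SELECT (3 rows):
teams.price | teams.qty | teams.yr
30 | 9 | 90
5 | 50 | 3
9 | 7 | 1
After ORDER BY (3 rows):
teams.price | teams.qty | teams.yr
9 | 7 | 1
5 | 50 | 3
30 | 9 | 90

== RESULT ==
teams.price | teams.qty | teams.yr
9 | 7 | 1
5 | 50 | 3
30 | 9 | 90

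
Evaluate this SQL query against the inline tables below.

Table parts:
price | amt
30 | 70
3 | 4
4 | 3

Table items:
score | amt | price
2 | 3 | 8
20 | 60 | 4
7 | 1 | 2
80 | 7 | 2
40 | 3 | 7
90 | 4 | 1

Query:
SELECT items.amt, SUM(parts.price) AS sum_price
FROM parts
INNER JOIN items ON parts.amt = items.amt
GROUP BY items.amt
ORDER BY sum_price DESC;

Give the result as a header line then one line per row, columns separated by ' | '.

After JOIN items (3 rows):
parts.price | parts.amt | items.score | items.amt | items.price
3 | 4 | 90 | 4 | 1
4 | 3 | 2 | 3 | 8
4 | 3 | 40 | 3 | 7
After GROUP BY (2 rows):
items.amt | sum_price
4 | 3
3 | 8
After ORDER BY (2 rows):
items.amt | sum_price
3 | 8
4 | 3

== RESULT ==
items.amt | sum_price
3 | 8
4 | 3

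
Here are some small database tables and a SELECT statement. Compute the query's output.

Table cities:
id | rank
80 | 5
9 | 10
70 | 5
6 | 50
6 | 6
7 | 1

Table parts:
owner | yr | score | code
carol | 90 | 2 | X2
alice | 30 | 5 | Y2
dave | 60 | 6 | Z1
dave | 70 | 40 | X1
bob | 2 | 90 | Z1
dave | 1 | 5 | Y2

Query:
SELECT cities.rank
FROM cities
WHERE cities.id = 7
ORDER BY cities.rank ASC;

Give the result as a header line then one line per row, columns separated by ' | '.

After WHERE (1 rows):
cities.id | cities.rank
7 | 1
After SELECT (1 rows):
cities.rank
1
After ORDER BY (1 rows):
cities.rank
1

== RESULT ==
cities.rank
1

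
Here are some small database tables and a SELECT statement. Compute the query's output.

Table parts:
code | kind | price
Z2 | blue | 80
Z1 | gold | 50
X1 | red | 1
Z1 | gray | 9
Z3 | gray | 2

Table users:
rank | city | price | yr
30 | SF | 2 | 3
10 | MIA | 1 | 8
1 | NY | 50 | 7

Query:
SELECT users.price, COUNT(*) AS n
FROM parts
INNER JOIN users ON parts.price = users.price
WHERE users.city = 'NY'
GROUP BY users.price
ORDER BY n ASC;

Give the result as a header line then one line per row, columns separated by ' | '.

After JOIN users (3 rows):
parts.code | parts.kind | parts.price | users.rank | users.city | users.price | users.yr
Z1 | gold | 50 | 1 | NY | 50 | 7
X1 | red | 1 | 10 | MIA | 1 | 8
Z3 | gray | 2 | 30 | SF | 2 | 3
After WHERE (1 rows):
parts.code | parts.kind | parts.price | users.rank | users.city | users.price | users.yr
Z1 | gold | 50 | 1 | NY | 50 | 7
After GROUP BY (1 rows):
users.price | n
50 | 1
After ORDER BY (1 rows):
users.price | n
50 | 1

== RESULT ==
users.price | n
50 | 1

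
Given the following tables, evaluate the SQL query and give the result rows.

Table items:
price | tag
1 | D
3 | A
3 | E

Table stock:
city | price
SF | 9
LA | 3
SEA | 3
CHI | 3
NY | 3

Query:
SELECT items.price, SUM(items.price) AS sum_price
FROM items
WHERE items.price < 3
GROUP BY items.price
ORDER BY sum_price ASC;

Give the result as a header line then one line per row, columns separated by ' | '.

== RESULT ==
items.price | sum_price
1 | 1

Derivation:
After WHERE (1 rows):
items.price | items.tag
1 | D
After GROUP BY (1 rows):
items.price | sum_price
1 | 1
After ORDER BY (1 rows):
items.price | sum_price
1 | 1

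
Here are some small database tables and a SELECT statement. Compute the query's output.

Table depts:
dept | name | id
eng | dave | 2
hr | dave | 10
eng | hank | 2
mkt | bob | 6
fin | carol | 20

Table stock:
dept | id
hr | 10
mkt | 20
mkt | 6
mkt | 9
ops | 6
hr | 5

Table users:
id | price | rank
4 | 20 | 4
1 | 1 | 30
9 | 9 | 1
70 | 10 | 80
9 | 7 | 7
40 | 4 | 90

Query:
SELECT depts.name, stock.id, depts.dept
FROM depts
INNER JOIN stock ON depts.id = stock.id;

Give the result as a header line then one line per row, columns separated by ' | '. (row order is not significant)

After JOIN stock (4 rows):
depts.dept | depts.name | depts.id | stock.dept | stock.id
hr | dave | 10 | hr | 10
mkt | bob | 6 | mkt | 6
mkt | bob | 6 | ops | 6
fin | carol | 20 | mkt | 20
After SELECT (4 rows):
depts.name | stock.id | depts.dept
dave | 10 | hr
bob | 6 | mkt
bob | 6 | mkt
carol | 20 | fin

== RESULT ==
depts.name | stock.id | depts.dept
dave | 10 | hr
bob | 6 | mkt
bob | 6 | mkt
carol | 20 | fin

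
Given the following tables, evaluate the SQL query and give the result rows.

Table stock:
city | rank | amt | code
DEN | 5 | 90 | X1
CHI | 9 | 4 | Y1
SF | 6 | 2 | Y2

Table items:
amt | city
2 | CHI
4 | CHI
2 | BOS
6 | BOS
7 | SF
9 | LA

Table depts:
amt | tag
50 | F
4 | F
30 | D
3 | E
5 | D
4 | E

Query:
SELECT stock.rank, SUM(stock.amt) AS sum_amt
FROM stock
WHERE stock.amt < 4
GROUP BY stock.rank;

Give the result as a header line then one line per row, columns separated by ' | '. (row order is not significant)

== RESULT ==
stock.rank | sum_amt
6 | 2

Derivation:
After WHERE (1 rows):
stock.city | stock.rank | stock.amt | stock.code
SF | 6 | 2 | Y2
After GROUP BY (1 rows):
stock.rank | sum_amt
6 | 2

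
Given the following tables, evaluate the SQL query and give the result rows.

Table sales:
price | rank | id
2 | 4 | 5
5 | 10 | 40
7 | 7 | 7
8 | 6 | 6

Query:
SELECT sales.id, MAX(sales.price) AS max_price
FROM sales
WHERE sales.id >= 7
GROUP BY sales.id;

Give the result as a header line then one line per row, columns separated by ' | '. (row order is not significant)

After WHERE (2 rows):
sales.price | sales.rank | sales.id
5 | 10 | 40
7 | 7 | 7
After GROUP BY (2 rows):
sales.id | max_price
40 | 5
7 | 7

== RESULT ==
sales.id | max_price
40 | 5
7 | 7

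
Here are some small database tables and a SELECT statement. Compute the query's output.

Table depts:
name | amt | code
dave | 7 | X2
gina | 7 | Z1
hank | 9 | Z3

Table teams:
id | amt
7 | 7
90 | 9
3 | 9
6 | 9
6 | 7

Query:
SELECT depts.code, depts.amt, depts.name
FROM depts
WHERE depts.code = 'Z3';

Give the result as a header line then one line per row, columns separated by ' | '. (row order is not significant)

== RESULT ==
depts.code | depts.amt | depts.name
Z3 | 9 | hank

Derivation:
After WHERE (1 rows):
depts.name | depts.amt | depts.code
hank | 9 | Z3
After SELECT (1 rows):
depts.code | depts.amt | depts.name
Z3 | 9 | hank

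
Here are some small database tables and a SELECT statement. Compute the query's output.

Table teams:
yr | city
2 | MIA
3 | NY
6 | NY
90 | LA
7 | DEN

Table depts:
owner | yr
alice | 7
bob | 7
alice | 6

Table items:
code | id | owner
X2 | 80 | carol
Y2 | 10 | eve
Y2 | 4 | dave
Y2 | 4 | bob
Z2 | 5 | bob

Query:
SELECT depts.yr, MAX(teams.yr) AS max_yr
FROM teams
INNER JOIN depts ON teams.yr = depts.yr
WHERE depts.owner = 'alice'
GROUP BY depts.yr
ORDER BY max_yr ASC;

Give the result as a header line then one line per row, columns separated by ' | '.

After JOIN depts (3 rows):
teams.yr | teams.city | depts.owner | depts.yr
6 | NY | alice | 6
7 | DEN | alice | 7
7 | DEN | bob | 7
After WHERE (2 rows):
teams.yr | teams.city | depts.owner | depts.yr
6 | NY | alice | 6
7 | DEN | alice | 7
After GROUP BY (2 rows):
depts.yr | max_yr
6 | 6
7 | 7
After ORDER BY (2 rows):
depts.yr | max_yr
6 | 6
7 | 7

== RESULT ==
depts.yr | max_yr
6 | 6
7 | 7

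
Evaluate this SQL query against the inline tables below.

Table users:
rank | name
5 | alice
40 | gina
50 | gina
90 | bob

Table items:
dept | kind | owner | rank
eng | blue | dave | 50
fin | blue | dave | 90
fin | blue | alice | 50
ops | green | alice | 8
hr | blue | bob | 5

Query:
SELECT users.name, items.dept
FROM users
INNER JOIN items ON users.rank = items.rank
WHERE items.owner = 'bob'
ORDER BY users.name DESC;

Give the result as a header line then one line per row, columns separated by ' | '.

== RESULT ==
users.name | items.dept
alice | hr

Derivation:
After JOIN items (4 rows):
users.rank | users.name | items.dept | items.kind | items.owner | items.rank
5 | alice | hr | blue | bob | 5
50 | gina | eng | blue | dave | 50
50 | gina | fin | blue | alice | 50
90 | bob | fin | blue | dave | 90
After WHERE (1 rows):
users.rank | users.name | items.dept | items.kind | items.owner | items.rank
5 | alice | hr | blue | bob | 5
After SELECT (1 rows):
users.name | items.dept
alice | hr
After ORDER BY (1 rows):
users.name | items.dept
alice | hr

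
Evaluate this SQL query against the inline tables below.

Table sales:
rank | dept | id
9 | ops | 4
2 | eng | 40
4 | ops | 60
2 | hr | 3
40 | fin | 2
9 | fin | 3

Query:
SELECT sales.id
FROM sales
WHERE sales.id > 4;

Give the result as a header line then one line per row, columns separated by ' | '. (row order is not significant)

After WHERE (2 rows):
sales.rank | sales.dept | sales.id
2 | eng | 40
4 | ops | 60
After SELECT (2 rows):
sales.id
40
60

== RESULT ==
sales.id
40
60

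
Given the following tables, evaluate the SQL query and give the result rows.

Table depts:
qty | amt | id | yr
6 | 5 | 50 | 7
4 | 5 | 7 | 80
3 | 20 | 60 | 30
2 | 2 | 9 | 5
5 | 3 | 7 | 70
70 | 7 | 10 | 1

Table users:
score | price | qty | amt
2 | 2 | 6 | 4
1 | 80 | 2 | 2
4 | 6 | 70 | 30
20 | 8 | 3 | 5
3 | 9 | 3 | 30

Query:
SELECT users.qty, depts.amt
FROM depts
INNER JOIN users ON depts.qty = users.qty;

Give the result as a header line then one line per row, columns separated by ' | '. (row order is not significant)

== RESULT ==
users.qty | depts.amt
6 | 5
3 | 20
3 | 20
2 | 2
70 | 7

Derivation:
After JOIN users (5 rows):
depts.qty | depts.amt | depts.id | depts.yr | users.score | users.price | users.qty | users.amt
6 | 5 | 50 | 7 | 2 | 2 | 6 | 4
3 | 20 | 60 | 30 | 20 | 8 | 3 | 5
3 | 20 | 60 | 30 | 3 | 9 | 3 | 30
2 | 2 | 9 | 5 | 1 | 80 | 2 | 2
70 | 7 | 10 | 1 | 4 | 6 | 70 | 30
After SELECT (5 rows):
users.qty | depts.amt
6 | 5
3 | 20
3 | 20
2 | 2
70 | 7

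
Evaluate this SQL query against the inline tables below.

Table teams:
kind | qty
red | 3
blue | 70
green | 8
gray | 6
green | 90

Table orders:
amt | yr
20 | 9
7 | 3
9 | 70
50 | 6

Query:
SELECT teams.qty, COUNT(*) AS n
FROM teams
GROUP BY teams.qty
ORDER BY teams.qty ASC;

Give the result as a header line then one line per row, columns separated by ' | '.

After GROUP BY (5 rows):
teams.qty | n
3 | 1
70 | 1
8 | 1
6 | 1
90 | 1
After ORDER BY (5 rows):
teams.qty | n
3 | 1
6 | 1
8 | 1
70 | 1
90 | 1

== RESULT ==
teams.qty | n
3 | 1
6 | 1
8 | 1
70 | 1
90 | 1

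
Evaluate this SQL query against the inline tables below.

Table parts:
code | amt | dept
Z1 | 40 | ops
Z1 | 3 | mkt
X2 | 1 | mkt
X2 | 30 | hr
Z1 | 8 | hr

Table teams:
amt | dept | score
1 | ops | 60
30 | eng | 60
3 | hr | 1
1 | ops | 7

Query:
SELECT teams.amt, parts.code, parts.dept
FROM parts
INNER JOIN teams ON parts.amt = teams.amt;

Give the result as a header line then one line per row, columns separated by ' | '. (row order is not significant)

After JOIN teams (4 rows):
parts.code | parts.amt | parts.dept | teams.amt | teams.dept | teams.score
Z1 | 3 | mkt | 3 | hr | 1
X2 | 1 | mkt | 1 | ops | 60
X2 | 1 | mkt | 1 | ops | 7
X2 | 30 | hr | 30 | eng | 60
After SELECT (4 rows):
teams.amt | parts.code | parts.dept
3 | Z1 | mkt
1 | X2 | mkt
1 | X2 | mkt
30 | X2 | hr

== RESULT ==
teams.amt | parts.code | parts.dept
3 | Z1 | mkt
1 | X2 | mkt
1 | X2 | mkt
30 | X2 | hr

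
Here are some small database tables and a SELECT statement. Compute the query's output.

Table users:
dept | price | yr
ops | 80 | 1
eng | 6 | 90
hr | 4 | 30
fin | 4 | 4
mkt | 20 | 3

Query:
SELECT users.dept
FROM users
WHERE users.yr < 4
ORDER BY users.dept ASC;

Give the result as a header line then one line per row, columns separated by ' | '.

== RESULT ==
users.dept
mkt
ops

Derivation:
After WHERE (2 rows):
users.dept | users.price | users.yr
ops | 80 | 1
mkt | 20 | 3
After SELECT (2 rows):
users.dept
ops
mkt
After ORDER BY (2 rows):
users.dept
mkt
ops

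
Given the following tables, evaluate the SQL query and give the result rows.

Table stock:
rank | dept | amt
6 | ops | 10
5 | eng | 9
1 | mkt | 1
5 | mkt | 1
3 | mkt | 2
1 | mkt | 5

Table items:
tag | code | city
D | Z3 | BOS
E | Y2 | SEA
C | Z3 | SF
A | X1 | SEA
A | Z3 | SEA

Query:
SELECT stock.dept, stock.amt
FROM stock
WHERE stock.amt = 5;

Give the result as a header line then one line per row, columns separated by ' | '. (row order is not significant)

After WHERE (1 rows):
stock.rank | stock.dept | stock.amt
1 | mkt | 5
After SELECT (1 rows):
stock.dept | stock.amt
mkt | 5

== RESULT ==
stock.dept | stock.amt
mkt | 5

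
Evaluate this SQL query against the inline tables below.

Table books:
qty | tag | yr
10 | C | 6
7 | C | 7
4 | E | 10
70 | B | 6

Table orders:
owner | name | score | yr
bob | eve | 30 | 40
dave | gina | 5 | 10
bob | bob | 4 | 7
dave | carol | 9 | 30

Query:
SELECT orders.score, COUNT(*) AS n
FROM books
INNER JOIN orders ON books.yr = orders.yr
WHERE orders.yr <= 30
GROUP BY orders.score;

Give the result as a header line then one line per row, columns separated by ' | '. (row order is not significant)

== RESULT ==
orders.score | n
4 | 1
5 | 1

Derivation:
After JOIN orders (2 rows):
books.qty | books.tag | books.yr | orders.owner | orders.name | orders.score | orders.yr
7 | C | 7 | bob | bob | 4 | 7
4 | E | 10 | dave | gina | 5 | 10
After WHERE (2 rows):
books.qty | books.tag | books.yr | orders.owner | orders.name | orders.score | orders.yr
7 | C | 7 | bob | bob | 4 | 7
4 | E | 10 | dave | gina | 5 | 10
After GROUP BY (2 rows):
orders.score | n
4 | 1
5 | 1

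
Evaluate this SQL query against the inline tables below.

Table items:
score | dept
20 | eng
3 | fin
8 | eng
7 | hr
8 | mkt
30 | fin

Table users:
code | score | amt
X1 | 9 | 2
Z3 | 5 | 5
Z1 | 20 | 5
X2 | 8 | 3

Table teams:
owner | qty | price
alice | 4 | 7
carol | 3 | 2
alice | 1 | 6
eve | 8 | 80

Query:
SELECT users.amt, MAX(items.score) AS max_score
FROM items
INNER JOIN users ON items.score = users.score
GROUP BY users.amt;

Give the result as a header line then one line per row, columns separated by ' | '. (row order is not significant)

After JOIN users (3 rows):
items.score | items.dept | users.code | users.score | users.amt
20 | eng | Z1 | 20 | 5
8 | eng | X2 | 8 | 3
8 | mkt | X2 | 8 | 3
After GROUP BY (2 rows):
users.amt | max_score
5 | 20
3 | 8

== RESULT ==
users.amt | max_score
5 | 20
3 | 8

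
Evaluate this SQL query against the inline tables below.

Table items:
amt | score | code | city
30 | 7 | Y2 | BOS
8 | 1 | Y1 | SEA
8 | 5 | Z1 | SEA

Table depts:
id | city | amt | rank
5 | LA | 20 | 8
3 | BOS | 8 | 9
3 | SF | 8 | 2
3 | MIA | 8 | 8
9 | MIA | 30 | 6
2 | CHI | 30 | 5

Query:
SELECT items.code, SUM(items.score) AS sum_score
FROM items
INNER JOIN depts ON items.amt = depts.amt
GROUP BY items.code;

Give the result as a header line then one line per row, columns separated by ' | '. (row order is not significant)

After JOIN depts (8 rows):
items.amt | items.score | items.code | items.city | depts.id | depts.city | depts.amt | depts.rank
30 | 7 | Y2 | BOS | 9 | MIA | 30 | 6
30 | 7 | Y2 | BOS | 2 | CHI | 30 | 5
8 | 1 | Y1 | SEA | 3 | BOS | 8 | 9
8 | 1 | Y1 | SEA | 3 | SF | 8 | 2
8 | 1 | Y1 | SEA | 3 | MIA | 8 | 8
8 | 5 | Z1 | SEA | 3 | BOS | 8 | 9
8 | 5 | Z1 | SEA | 3 | SF | 8 | 2
8 | 5 | Z1 | SEA | 3 | MIA | 8 | 8
After GROUP BY (3 rows):
items.code | sum_score
Y2 | 14
Y1 | 3
Z1 | 15

== RESULT ==
items.code | sum_score
Y2 | 14
Y1 | 3
Z1 | 15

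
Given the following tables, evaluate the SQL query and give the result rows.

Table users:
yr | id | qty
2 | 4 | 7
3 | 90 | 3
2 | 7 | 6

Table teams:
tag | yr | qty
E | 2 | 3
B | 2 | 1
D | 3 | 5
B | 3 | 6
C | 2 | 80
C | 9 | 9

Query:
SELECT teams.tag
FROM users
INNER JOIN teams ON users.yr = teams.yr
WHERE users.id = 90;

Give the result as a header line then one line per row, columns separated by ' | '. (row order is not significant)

== RESULT ==
teams.tag
D
B

Derivation:
After JOIN teams (8 rows):
users.yr | users.id | users.qty | teams.tag | teams.yr | teams.qty
2 | 4 | 7 | E | 2 | 3
2 | 4 | 7 | B | 2 | 1
2 | 4 | 7 | C | 2 | 80
3 | 90 | 3 | D | 3 | 5
3 | 90 | 3 | B | 3 | 6
2 | 7 | 6 | E | 2 | 3
2 | 7 | 6 | B | 2 | 1
2 | 7 | 6 | C | 2 | 80
After WHERE (2 rows):
users.yr | users.id | users.qty | teams.tag | teams.yr | teams.qty
3 | 90 | 3 | D | 3 | 5
3 | 90 | 3 | B | 3 | 6
After SELECT (2 rows):
teams.tag
D
B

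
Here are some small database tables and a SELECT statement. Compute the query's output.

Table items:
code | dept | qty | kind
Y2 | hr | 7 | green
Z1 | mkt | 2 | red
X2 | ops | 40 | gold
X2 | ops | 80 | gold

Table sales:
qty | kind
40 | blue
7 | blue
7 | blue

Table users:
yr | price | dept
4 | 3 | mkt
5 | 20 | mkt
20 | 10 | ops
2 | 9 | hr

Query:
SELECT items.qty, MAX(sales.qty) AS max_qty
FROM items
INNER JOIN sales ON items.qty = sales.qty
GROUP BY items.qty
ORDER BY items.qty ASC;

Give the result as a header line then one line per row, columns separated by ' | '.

== RESULT ==
items.qty | max_qty
7 | 7
40 | 40

Derivation:
After JOIN sales (3 rows):
items.code | items.dept | items.qty | items.kind | sales.qty | sales.kind
Y2 | hr | 7 | green | 7 | blue
Y2 | hr | 7 | green | 7 | blue
X2 | ops | 40 | gold | 40 | blue
After GROUP BY (2 rows):
items.qty | max_qty
7 | 7
40 | 40
After ORDER BY (2 rows):
items.qty | max_qty
7 | 7
40 | 40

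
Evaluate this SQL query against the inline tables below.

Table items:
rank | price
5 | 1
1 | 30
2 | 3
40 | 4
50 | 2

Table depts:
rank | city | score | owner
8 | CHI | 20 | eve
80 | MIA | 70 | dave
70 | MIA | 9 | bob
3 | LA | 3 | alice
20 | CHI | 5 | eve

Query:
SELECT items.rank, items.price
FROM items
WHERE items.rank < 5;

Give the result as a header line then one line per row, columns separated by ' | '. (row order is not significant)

== RESULT ==
items.rank | items.price
1 | 30
2 | 3

Derivation:
After WHERE (2 rows):
items.rank | items.price
1 | 30
2 | 3
After SELECT (2 rows):
items.rank | items.price
1 | 30
2 | 3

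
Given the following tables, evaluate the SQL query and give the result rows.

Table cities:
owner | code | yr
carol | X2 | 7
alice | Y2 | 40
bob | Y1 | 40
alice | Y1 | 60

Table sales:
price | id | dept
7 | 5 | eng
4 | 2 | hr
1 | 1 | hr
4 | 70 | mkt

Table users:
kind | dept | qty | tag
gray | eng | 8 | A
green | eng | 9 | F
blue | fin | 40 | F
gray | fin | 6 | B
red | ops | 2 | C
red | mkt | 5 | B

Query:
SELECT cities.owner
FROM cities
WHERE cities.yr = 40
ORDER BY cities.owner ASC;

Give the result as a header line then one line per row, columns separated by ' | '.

== RESULT ==
cities.owner
alice
bob

Derivation:
After WHERE (2 rows):
cities.owner | cities.code | cities.yr
alice | Y2 | 40
bob | Y1 | 40
After SELECT (2 rows):
cities.owner
alice
bob
After ORDER BY (2 rows):
cities.owner
alice
bob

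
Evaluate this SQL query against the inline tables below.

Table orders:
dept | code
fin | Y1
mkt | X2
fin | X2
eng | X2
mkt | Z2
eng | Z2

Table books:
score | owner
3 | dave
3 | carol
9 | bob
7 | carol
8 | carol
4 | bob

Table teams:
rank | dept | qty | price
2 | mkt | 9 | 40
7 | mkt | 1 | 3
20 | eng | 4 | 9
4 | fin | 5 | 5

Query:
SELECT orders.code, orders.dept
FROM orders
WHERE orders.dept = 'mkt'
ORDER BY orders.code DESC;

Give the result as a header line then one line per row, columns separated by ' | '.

After WHERE (2 rows):
orders.dept | orders.code
mkt | X2
mkt | Z2
After SELECT (2 rows):
orders.code | orders.dept
X2 | mkt
Z2 | mkt
After ORDER BY (2 rows):
orders.code | orders.dept
Z2 | mkt
X2 | mkt

== RESULT ==
orders.code | orders.dept
Z2 | mkt
X2 | mkt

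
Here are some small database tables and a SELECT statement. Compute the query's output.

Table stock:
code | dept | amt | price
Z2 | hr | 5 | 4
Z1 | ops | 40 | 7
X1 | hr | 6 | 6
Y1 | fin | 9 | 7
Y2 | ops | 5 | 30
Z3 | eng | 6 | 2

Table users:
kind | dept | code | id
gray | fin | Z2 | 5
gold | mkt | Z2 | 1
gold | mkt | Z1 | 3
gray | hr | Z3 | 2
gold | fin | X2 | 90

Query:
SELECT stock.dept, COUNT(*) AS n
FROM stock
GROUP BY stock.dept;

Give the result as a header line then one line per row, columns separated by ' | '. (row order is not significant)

After GROUP BY (4 rows):
stock.dept | n
hr | 2
ops | 2
fin | 1
eng | 1

== RESULT ==
stock.dept | n
hr | 2
ops | 2
fin | 1
eng | 1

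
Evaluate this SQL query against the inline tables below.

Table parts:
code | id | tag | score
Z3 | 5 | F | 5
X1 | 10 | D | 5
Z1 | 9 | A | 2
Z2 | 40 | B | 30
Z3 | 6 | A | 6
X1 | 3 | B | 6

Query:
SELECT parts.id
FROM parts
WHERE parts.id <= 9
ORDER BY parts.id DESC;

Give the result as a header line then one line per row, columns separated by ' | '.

== RESULT ==
parts.id
9
6
5
3

Derivation:
After WHERE (4 rows):
parts.code | parts.id | parts.tag | parts.score
Z3 | 5 | F | 5
Z1 | 9 | A | 2
Z3 | 6 | A | 6
X1 | 3 | B | 6
After SELECT (4 rows):
parts.id
5
9
6
3
After ORDER BY (4 rows):
parts.id
9
6
5
3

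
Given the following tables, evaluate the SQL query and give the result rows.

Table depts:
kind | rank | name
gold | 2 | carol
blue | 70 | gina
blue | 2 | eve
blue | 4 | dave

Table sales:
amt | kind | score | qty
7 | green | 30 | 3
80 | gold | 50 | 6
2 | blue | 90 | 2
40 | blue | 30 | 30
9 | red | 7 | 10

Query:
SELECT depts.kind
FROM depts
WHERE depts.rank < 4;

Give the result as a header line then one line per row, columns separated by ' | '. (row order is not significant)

After WHERE (2 rows):
depts.kind | depts.rank | depts.name
gold | 2 | carol
blue | 2 | eve
After SELECT (2 rows):
depts.kind
gold
blue

== RESULT ==
depts.kind
gold
blue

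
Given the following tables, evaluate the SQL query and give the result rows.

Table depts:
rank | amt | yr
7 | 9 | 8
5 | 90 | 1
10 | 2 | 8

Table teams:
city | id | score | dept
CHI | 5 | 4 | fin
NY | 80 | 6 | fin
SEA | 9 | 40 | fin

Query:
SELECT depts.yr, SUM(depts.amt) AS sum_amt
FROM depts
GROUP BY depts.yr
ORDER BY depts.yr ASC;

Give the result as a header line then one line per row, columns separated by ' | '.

== RESULT ==
depts.yr | sum_amt
1 | 90
8 | 11

Derivation:
After GROUP BY (2 rows):
depts.yr | sum_amt
8 | 11
1 | 90
After ORDER BY (2 rows):
depts.yr | sum_amt
1 | 90
8 | 11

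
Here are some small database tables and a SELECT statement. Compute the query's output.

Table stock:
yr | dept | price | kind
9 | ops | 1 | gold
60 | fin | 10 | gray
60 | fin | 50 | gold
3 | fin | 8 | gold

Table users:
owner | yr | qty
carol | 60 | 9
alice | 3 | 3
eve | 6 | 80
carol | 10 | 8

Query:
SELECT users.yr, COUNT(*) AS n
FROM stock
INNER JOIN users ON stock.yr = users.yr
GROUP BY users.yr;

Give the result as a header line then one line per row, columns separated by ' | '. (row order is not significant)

== RESULT ==
users.yr | n
60 | 2
3 | 1

Derivation:
After JOIN users (3 rows):
stock.yr | stock.dept | stock.price | stock.kind | users.owner | users.yr | users.qty
60 | fin | 10 | gray | carol | 60 | 9
60 | fin | 50 | gold | carol | 60 | 9
3 | fin | 8 | gold | alice | 3 | 3
After GROUP BY (2 rows):
users.yr | n
60 | 2
3 | 1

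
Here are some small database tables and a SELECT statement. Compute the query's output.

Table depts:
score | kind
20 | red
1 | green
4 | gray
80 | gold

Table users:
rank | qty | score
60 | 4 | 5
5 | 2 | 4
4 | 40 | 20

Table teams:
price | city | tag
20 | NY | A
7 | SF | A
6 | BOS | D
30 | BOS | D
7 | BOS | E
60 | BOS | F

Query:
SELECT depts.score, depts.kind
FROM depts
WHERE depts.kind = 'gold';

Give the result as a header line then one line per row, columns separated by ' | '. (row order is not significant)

== RESULT ==
depts.score | depts.kind
80 | gold

Derivation:
After WHERE (1 rows):
depts.score | depts.kind
80 | gold
After SELECT (1 rows):
depts.score | depts.kind
80 | gold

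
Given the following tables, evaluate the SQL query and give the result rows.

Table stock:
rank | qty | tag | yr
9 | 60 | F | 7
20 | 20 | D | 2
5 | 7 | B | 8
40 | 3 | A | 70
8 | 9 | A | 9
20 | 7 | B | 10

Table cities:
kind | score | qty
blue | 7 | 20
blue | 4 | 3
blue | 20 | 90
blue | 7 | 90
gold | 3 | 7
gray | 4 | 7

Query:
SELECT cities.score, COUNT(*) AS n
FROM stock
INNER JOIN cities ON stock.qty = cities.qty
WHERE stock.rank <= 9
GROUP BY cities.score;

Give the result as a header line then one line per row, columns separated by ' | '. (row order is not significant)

== RESULT ==
cities.score | n
3 | 1
4 | 1

Derivation:
After JOIN cities (6 rows):
stock.rank | stock.qty | stock.tag | stock.yr | cities.kind | cities.score | cities.qty
20 | 20 | D | 2 | blue | 7 | 20
5 | 7 | B | 8 | gold | 3 | 7
5 | 7 | B | 8 | gray | 4 | 7
40 | 3 | A | 70 | blue | 4 | 3
20 | 7 | B | 10 | gold | 3 | 7
20 | 7 | B | 10 | gray | 4 | 7
After WHERE (2 rows):
stock.rank | stock.qty | stock.tag | stock.yr | cities.kind | cities.score | cities.qty
5 | 7 | B | 8 | gold | 3 | 7
5 | 7 | B | 8 | gray | 4 | 7
After GROUP BY (2 rows):
cities.score | n
3 | 1
4 | 1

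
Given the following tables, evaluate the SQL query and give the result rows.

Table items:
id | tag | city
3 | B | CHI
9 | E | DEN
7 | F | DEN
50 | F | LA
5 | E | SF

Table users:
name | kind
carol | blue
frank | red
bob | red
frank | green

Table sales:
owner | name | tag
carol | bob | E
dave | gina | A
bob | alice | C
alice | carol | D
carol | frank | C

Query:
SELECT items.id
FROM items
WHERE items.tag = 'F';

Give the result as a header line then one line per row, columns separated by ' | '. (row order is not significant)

== RESULT ==
items.id
7
50

Derivation:
After WHERE (2 rows):
items.id | items.tag | items.city
7 | F | DEN
50 | F | LA
After SELECT (2 rows):
items.id
7
50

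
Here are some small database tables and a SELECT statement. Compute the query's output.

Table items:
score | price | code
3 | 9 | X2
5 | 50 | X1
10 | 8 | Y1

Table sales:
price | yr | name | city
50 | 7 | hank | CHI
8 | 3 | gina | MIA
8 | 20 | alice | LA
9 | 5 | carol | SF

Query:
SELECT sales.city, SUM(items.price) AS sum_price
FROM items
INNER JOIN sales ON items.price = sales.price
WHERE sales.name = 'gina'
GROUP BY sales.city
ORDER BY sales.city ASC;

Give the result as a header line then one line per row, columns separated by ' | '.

== RESULT ==
sales.city | sum_price
MIA | 8

Derivation:
After JOIN sales (4 rows):
items.score | items.price | items.code | sales.price | sales.yr | sales.name | sales.city
3 | 9 | X2 | 9 | 5 | carol | SF
5 | 50 | X1 | 50 | 7 | hank | CHI
10 | 8 | Y1 | 8 | 3 | gina | MIA
10 | 8 | Y1 | 8 | 20 | alice | LA
After WHERE (1 rows):
items.score | items.price | items.code | sales.price | sales.yr | sales.name | sales.city
10 | 8 | Y1 | 8 | 3 | gina | MIA
After GROUP BY (1 rows):
sales.city | sum_price
MIA | 8
After ORDER BY (1 rows):
sales.city | sum_price
MIA | 8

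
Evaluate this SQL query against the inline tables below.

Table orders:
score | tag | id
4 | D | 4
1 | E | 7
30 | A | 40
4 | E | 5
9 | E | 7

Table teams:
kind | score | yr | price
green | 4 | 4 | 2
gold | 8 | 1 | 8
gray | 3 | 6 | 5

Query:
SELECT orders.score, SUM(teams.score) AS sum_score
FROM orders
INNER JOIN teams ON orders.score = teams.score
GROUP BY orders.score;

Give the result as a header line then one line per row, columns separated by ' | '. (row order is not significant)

== RESULT ==
orders.score | sum_score
4 | 8

Derivation:
After JOIN teams (2 rows):
orders.score | orders.tag | orders.id | teams.kind | teams.score | teams.yr | teams.price
4 | D | 4 | green | 4 | 4 | 2
4 | E | 5 | green | 4 | 4 | 2
After GROUP BY (1 rows):
orders.score | sum_score
4 | 8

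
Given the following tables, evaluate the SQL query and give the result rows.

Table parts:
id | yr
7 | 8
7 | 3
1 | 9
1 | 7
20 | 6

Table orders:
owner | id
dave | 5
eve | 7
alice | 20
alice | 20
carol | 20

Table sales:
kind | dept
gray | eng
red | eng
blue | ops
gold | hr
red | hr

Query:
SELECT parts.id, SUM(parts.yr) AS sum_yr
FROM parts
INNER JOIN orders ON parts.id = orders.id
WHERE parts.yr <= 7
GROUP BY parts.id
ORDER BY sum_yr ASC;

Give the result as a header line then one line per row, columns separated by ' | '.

== RESULT ==
parts.id | sum_yr
7 | 3
20 | 18

Derivation:
After JOIN orders (5 rows):
parts.id | parts.yr | orders.owner | orders.id
7 | 8 | eve | 7
7 | 3 | eve | 7
20 | 6 | alice | 20
20 | 6 | alice | 20
20 | 6 | carol | 20
After WHERE (4 rows):
parts.id | parts.yr | orders.owner | orders.id
7 | 3 | eve | 7
20 | 6 | alice | 20
20 | 6 | alice | 20
20 | 6 | carol | 20
After GROUP BY (2 rows):
parts.id | sum_yr
7 | 3
20 | 18
After ORDER BY (2 rows):
parts.id | sum_yr
7 | 3
20 | 18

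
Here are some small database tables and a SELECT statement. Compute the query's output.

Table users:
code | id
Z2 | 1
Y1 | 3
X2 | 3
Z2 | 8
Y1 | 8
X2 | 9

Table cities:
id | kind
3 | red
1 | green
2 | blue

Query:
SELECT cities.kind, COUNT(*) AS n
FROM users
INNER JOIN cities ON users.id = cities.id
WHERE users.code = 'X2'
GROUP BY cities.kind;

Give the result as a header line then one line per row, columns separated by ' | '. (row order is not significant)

== RESULT ==
cities.kind | n
red | 1

Derivation:
After JOIN cities (3 rows):
users.code | users.id | cities.id | cities.kind
Z2 | 1 | 1 | green
Y1 | 3 | 3 | red
X2 | 3 | 3 | red
After WHERE (1 rows):
users.code | users.id | cities.id | cities.kind
X2 | 3 | 3 | red
After GROUP BY (1 rows):
cities.kind | n
red | 1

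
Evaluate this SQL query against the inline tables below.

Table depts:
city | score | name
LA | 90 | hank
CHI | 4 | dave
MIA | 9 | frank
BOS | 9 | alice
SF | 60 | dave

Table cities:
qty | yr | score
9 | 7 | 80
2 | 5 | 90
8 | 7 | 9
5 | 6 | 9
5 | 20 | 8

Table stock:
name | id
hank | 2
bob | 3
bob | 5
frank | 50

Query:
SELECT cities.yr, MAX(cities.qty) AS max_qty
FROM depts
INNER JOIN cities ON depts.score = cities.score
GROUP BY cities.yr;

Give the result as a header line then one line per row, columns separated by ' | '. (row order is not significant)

After JOIN cities (5 rows):
depts.city | depts.score | depts.name | cities.qty | cities.yr | cities.score
LA | 90 | hank | 2 | 5 | 90
MIA | 9 | frank | 8 | 7 | 9
MIA | 9 | frank | 5 | 6 | 9
BOS | 9 | alice | 8 | 7 | 9
BOS | 9 | alice | 5 | 6 | 9
After GROUP BY (3 rows):
cities.yr | max_qty
5 | 2
7 | 8
6 | 5

== RESULT ==
cities.yr | max_qty
5 | 2
7 | 8
6 | 5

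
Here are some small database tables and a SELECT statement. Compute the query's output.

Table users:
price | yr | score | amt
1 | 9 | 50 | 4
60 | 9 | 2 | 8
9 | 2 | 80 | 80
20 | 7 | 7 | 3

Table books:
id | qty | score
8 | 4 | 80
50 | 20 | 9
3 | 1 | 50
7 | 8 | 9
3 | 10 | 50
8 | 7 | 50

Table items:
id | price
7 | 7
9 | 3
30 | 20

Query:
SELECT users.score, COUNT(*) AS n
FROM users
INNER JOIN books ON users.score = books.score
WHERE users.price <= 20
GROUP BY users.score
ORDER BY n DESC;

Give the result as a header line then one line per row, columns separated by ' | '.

After JOIN books (4 rows):
users.price | users.yr | users.score | users.amt | books.id | books.qty | books.score
1 | 9 | 50 | 4 | 3 | 1 | 50
1 | 9 | 50 | 4 | 3 | 10 | 50
1 | 9 | 50 | 4 | 8 | 7 | 50
9 | 2 | 80 | 80 | 8 | 4 | 80
After WHERE (4 rows):
users.price | users.yr | users.score | users.amt | books.id | books.qty | books.score
1 | 9 | 50 | 4 | 3 | 1 | 50
1 | 9 | 50 | 4 | 3 | 10 | 50
1 | 9 | 50 | 4 | 8 | 7 | 50
9 | 2 | 80 | 80 | 8 | 4 | 80
After GROUP BY (2 rows):
users.score | n
50 | 3
80 | 1
After ORDER BY (2 rows):
users.score | n
50 | 3
80 | 1

== RESULT ==
users.score | n
50 | 3
80 | 1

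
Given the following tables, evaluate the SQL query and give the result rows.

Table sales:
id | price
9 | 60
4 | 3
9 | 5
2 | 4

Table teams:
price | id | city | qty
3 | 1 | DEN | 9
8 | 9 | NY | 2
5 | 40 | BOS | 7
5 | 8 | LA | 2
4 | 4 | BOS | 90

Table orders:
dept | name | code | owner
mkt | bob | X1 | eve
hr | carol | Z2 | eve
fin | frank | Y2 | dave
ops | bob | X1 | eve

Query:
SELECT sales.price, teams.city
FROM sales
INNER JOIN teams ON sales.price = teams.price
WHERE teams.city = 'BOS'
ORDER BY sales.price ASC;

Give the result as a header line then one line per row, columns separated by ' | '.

After JOIN teams (4 rows):
sales.id | sales.price | teams.price | teams.id | teams.city | teams.qty
4 | 3 | 3 | 1 | DEN | 9
9 | 5 | 5 | 40 | BOS | 7
9 | 5 | 5 | 8 | LA | 2
2 | 4 | 4 | 4 | BOS | 90
After WHERE (2 rows):
sales.id | sales.price | teams.price | teams.id | teams.city | teams.qty
9 | 5 | 5 | 40 | BOS | 7
2 | 4 | 4 | 4 | BOS | 90
After SELECT (2 rows):
sales.price | teams.city
5 | BOS
4 | BOS
After ORDER BY (2 rows):
sales.price | teams.city
4 | BOS
5 | BOS

== RESULT ==
sales.price | teams.city
4 | BOS
5 | BOS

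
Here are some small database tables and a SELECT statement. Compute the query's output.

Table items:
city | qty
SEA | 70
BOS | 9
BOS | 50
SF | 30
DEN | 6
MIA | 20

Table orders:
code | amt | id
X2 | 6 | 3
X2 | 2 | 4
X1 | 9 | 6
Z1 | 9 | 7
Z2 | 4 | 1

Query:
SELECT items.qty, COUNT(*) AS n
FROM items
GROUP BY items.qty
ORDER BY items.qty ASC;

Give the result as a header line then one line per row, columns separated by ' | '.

== RESULT ==
items.qty | n
6 | 1
9 | 1
20 | 1
30 | 1
50 | 1
70 | 1

Derivation:
After GROUP BY (6 rows):
items.qty | n
70 | 1
9 | 1
50 | 1
30 | 1
6 | 1
20 | 1
After ORDER BY (6 rows):
items.qty | n
6 | 1
9 | 1
20 | 1
30 | 1
50 | 1
70 | 1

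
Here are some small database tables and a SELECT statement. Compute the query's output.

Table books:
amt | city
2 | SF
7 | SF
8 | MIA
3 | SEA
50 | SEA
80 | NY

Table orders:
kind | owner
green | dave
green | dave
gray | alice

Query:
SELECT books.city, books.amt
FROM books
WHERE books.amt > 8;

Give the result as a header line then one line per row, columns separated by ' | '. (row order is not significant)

After WHERE (2 rows):
books.amt | books.city
50 | SEA
80 | NY
After SELECT (2 rows):
books.city | books.amt
SEA | 50
NY | 80

== RESULT ==
books.city | books.amt
SEA | 50
NY | 80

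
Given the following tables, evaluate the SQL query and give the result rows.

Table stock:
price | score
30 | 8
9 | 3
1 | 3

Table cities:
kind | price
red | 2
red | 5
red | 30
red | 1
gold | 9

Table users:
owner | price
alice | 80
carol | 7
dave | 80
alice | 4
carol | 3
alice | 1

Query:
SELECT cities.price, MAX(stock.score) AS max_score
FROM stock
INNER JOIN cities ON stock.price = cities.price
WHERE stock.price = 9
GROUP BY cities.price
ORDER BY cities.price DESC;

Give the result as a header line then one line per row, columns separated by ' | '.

== RESULT ==
cities.price | max_score
9 | 3

Derivation:
After JOIN cities (3 rows):
stock.price | stock.score | cities.kind | cities.price
30 | 8 | red | 30
9 | 3 | gold | 9
1 | 3 | red | 1
After WHERE (1 rows):
stock.price | stock.score | cities.kind | cities.price
9 | 3 | gold | 9
After GROUP BY (1 rows):
cities.price | max_score
9 | 3
After ORDER BY (1 rows):
cities.price | max_score
9 | 3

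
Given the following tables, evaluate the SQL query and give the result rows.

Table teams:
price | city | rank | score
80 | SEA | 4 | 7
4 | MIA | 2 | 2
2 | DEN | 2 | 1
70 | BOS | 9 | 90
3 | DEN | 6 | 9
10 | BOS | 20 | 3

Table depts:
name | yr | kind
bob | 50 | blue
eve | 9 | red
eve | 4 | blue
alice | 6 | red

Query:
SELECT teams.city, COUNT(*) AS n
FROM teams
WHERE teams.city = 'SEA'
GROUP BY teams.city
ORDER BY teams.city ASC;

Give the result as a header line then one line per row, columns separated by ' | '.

== RESULT ==
teams.city | n
SEA | 1

Derivation:
After WHERE (1 rows):
teams.price | teams.city | teams.rank | teams.score
80 | SEA | 4 | 7
After GROUP BY (1 rows):
teams.city | n
SEA | 1
After ORDER BY (1 rows):
teams.city | n
SEA | 1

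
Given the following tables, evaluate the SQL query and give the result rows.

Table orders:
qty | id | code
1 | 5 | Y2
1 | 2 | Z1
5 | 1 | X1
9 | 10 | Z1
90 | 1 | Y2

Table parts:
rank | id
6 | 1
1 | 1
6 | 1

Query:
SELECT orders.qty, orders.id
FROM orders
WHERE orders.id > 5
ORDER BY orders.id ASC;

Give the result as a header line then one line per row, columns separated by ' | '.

After WHERE (1 rows):
orders.qty | orders.id | orders.code
9 | 10 | Z1
After SELECT (1 rows):
orders.qty | orders.id
9 | 10
After ORDER BY (1 rows):
orders.qty | orders.id
9 | 10

== RESULT ==
orders.qty | orders.id
9 | 10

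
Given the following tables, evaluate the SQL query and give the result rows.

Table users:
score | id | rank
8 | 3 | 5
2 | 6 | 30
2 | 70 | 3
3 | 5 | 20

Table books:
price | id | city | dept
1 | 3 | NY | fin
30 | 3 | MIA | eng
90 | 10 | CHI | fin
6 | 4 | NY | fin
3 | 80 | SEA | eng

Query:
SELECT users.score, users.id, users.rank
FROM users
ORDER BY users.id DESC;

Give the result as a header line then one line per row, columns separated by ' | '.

After SELECT (4 rows):
users.score | users.id | users.rank
8 | 3 | 5
2 | 6 | 30
2 | 70 | 3
3 | 5 | 20
After ORDER BY (4 rows):
users.score | users.id | users.rank
2 | 70 | 3
2 | 6 | 30
3 | 5 | 20
8 | 3 | 5

== RESULT ==
users.score | users.id | users.rank
2 | 70 | 3
2 | 6 | 30
3 | 5 | 20
8 | 3 | 5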